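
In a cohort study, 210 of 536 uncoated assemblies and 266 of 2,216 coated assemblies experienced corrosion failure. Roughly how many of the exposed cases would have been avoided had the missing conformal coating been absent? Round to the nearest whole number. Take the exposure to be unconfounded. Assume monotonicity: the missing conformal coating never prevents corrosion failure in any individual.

about 146 cases

p₁ = P(outcome | exposed) = 210/536 = 0.39179
p₀ = P(outcome | unexposed) = 266/2216 = 0.12004
PN = (p₁ − p₀)/p₁ = (0.39179 − 0.12004) / 0.39179 ≈ 0.69362.
Attributable cases ≈ PN × (exposed cases) = 0.69362 × 210 ≈ 145.66.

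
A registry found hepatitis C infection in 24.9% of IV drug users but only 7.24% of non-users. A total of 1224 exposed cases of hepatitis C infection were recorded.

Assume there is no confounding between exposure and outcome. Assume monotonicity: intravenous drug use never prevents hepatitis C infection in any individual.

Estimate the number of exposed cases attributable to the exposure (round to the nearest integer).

p₁ = 0.249, p₀ = 0.0724.
PN = (p₁ − p₀)/p₁ = (0.249 − 0.0724) / 0.249 ≈ 0.70924.
Attributable cases ≈ PN × (exposed cases) = 0.70924 × 1224 ≈ 868.11.

about 868 cases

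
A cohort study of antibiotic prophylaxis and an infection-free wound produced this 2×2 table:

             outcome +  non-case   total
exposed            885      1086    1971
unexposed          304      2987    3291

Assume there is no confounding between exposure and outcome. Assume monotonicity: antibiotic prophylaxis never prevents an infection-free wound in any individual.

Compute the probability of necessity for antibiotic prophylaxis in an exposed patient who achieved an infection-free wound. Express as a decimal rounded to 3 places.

p₁ = P(outcome | exposed) = 885/1971 = 0.44901
p₀ = P(outcome | unexposed) = 304/3291 = 0.092373
Under exogeneity and monotonicity, PN = (p₁ − p₀) / p₁.
PN = (0.44901 − 0.092373) / 0.44901 = 0.35664 / 0.44901 ≈ 0.7943

PN ≈ 0.794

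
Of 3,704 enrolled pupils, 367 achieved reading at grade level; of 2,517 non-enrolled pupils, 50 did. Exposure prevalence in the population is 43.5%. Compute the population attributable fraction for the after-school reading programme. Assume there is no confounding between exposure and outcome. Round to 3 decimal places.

PAF ≈ 0.634

p₁ = P(outcome | exposed) = 367/3704 = 0.099082
p₀ = P(outcome | unexposed) = 50/2517 = 0.019865
Overall risk P(Y=1) = π·p₁ + (1−π)·p₀ = 0.435×0.099082 + 0.565×0.019865 = 0.054324.
Under exogeneity, PAF = [P(Y=1) − p₀] / P(Y=1).
PAF = (0.054324 − 0.019865) / 0.054324 ≈ 0.6343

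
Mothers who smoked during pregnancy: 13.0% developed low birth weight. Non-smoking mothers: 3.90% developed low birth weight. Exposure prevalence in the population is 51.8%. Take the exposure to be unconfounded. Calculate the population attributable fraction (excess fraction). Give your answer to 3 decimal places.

p₁ = 0.13, p₀ = 0.039.
Overall risk P(Y=1) = π·p₁ + (1−π)·p₀ = 0.518×0.13 + 0.482×0.039 = 0.086138.
Under exogeneity, PAF = [P(Y=1) − p₀] / P(Y=1).
PAF = (0.086138 − 0.039) / 0.086138 ≈ 0.5472

PAF ≈ 0.547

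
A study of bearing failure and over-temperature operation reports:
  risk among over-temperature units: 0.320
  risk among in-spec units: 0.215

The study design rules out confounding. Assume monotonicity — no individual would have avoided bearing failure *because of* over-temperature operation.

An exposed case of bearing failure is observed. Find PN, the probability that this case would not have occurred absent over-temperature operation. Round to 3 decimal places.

PN ≈ 0.328

Let p₁ = 0.32, p₀ = 0.215.
Under exogeneity and monotonicity, PN = (p₁ − p₀) / p₁.
PN = (0.32 − 0.215) / 0.32 = 0.105 / 0.32 ≈ 0.3281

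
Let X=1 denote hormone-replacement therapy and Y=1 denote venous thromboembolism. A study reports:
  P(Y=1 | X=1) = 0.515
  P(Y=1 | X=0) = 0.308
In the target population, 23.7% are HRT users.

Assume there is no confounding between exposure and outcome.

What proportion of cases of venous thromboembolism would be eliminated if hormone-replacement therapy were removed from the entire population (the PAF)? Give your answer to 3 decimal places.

PAF ≈ 0.137

Let p₁ = 0.515, p₀ = 0.308.
Overall risk P(Y=1) = π·p₁ + (1−π)·p₀ = 0.237×0.515 + 0.763×0.308 = 0.35706.
Under exogeneity, PAF = [P(Y=1) − p₀] / P(Y=1).
PAF = (0.35706 − 0.308) / 0.35706 ≈ 0.1374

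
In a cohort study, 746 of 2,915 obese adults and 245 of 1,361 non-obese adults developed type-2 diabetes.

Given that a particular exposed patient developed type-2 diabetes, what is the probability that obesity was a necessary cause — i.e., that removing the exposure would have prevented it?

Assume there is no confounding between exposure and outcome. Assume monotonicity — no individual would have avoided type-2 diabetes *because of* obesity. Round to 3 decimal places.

PN ≈ 0.297

p₁ = P(outcome | exposed) = 746/2915 = 0.25592
p₀ = P(outcome | unexposed) = 245/1361 = 0.18001
Under exogeneity and monotonicity, PN = (p₁ − p₀) / p₁.
PN = (0.25592 − 0.18001) / 0.25592 = 0.075903 / 0.25592 ≈ 0.2966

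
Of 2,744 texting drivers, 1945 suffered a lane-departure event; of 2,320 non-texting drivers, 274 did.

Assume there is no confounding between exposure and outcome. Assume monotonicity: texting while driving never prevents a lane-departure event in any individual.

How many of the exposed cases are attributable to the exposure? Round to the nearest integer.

p₁ = P(outcome | exposed) = 1945/2744 = 0.70882
p₀ = P(outcome | unexposed) = 274/2320 = 0.1181
PN = (p₁ − p₀)/p₁ = (0.70882 − 0.1181) / 0.70882 ≈ 0.83338.
Attributable cases ≈ PN × (exposed cases) = 0.83338 × 1945 ≈ 1620.92.

about 1621 cases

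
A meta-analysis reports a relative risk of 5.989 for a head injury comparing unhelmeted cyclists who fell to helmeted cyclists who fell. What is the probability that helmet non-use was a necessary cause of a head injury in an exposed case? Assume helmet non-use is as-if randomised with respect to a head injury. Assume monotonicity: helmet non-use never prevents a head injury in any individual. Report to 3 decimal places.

PN ≈ 0.833

Under exogeneity and monotonicity, PN = (RR − 1) / RR = 1 − 1/RR.
PN = (5.989 − 1) / 5.989 = 4.989 / 5.989 ≈ 0.8330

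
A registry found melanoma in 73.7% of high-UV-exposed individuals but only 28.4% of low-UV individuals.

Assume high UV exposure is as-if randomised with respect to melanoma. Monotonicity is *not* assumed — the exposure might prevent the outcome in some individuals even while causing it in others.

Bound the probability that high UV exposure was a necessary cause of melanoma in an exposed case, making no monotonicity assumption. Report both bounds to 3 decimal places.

0.615 ≤ PN ≤ 0.972

p₁ = 0.737, p₀ = 0.284.
Under exogeneity alone the bounds on PN are max{0,(p₁−p₀)/p₁} ≤ PN ≤ min{1,(1−p₀)/p₁}.
  lower = (p₁ − p₀)/p₁ = 0.453 / 0.737 ≈ 0.6147
  upper = min{1, (1 − p₀)/p₁} = 0.716 / 0.737 ≈ 0.9715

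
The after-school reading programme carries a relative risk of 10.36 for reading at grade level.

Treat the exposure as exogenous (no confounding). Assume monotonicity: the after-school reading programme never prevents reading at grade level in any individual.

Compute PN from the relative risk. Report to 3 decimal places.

PN ≈ 0.903

Under exogeneity and monotonicity, PN = (RR − 1) / RR = 1 − 1/RR.
PN = (10.36 − 1) / 10.36 = 9.36 / 10.36 ≈ 0.9035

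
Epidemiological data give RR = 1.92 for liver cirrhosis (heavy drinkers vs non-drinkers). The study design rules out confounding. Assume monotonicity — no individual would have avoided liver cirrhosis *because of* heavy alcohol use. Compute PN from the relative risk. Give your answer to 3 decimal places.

Under exogeneity and monotonicity, PN = (RR − 1) / RR = 1 − 1/RR.
PN = (1.92 − 1) / 1.92 = 0.92 / 1.92 ≈ 0.4792

PN ≈ 0.479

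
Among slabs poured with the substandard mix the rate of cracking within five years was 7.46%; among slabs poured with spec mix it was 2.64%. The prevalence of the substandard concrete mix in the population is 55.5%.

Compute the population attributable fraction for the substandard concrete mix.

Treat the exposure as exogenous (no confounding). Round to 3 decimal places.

p₁ = 0.0746, p₀ = 0.0264.
Overall risk P(Y=1) = π·p₁ + (1−π)·p₀ = 0.555×0.0746 + 0.445×0.0264 = 0.053151.
Under exogeneity, PAF = [P(Y=1) − p₀] / P(Y=1).
PAF = (0.053151 − 0.0264) / 0.053151 ≈ 0.5033

PAF ≈ 0.503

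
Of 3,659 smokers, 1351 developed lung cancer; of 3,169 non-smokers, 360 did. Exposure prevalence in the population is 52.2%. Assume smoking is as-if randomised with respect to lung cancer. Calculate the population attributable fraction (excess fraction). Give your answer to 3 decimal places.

p₁ = P(outcome | exposed) = 1351/3659 = 0.36923
p₀ = P(outcome | unexposed) = 360/3169 = 0.1136
Overall risk P(Y=1) = π·p₁ + (1−π)·p₀ = 0.522×0.36923 + 0.478×0.1136 = 0.24704.
Under exogeneity, PAF = [P(Y=1) − p₀] / P(Y=1).
PAF = (0.24704 − 0.1136) / 0.24704 ≈ 0.5401

PAF ≈ 0.540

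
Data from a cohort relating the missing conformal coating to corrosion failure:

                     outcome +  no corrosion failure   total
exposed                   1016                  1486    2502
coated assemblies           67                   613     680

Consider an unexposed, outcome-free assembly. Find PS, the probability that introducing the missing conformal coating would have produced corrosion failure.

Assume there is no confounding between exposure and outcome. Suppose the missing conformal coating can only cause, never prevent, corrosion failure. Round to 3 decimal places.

PS ≈ 0.341

p₁ = P(outcome | exposed) = 1016/2502 = 0.40608
p₀ = P(outcome | unexposed) = 67/680 = 0.098529
Under exogeneity and monotonicity, PS = (p₁ − p₀) / (1 − p₀).
PS = (0.40608 − 0.098529) / (1 − 0.098529) = 0.30755 / 0.90147 ≈ 0.3412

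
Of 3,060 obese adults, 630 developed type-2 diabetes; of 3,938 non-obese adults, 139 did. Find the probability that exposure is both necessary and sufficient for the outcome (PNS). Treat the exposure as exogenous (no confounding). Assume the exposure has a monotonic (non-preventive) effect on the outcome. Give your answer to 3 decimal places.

PNS ≈ 0.171

p₁ = P(outcome | exposed) = 630/3060 = 0.20588
p₀ = P(outcome | unexposed) = 139/3938 = 0.035297
Under exogeneity and monotonicity, PNS = p₁ − p₀.
PNS = 0.20588 − 0.035297 = 0.17059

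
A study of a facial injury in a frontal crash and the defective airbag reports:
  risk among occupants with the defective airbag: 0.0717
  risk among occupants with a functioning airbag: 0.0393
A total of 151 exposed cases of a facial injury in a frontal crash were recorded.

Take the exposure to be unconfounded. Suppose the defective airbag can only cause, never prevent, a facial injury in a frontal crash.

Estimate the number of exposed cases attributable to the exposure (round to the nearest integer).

about 68 cases

Let p₁ = 0.0717, p₀ = 0.0393.
PN = (p₁ − p₀)/p₁ = (0.0717 − 0.0393) / 0.0717 ≈ 0.45188.
Attributable cases ≈ PN × (exposed cases) = 0.45188 × 151 ≈ 68.23.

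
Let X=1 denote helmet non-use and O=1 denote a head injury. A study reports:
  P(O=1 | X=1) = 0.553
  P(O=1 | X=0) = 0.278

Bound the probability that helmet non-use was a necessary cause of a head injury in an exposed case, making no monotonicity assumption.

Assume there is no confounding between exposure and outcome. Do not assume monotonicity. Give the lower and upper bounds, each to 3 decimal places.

Let p₁ = 0.553, p₀ = 0.278.
Under exogeneity alone the bounds on PN are max{0,(p₁−p₀)/p₁} ≤ PN ≤ min{1,(1−p₀)/p₁}.
  lower = (p₁ − p₀)/p₁ = 0.275 / 0.553 ≈ 0.4973
  upper = min{1, (1 − p₀)/p₁} = 0.722 / 0.553 ≈ 1.3056 → capped at 1

0.497 ≤ PN ≤ 1.000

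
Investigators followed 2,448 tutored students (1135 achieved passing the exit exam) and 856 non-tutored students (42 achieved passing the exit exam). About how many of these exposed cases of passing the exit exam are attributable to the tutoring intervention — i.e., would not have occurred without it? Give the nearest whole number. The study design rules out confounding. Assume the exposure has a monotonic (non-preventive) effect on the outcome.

about 1015 cases

p₁ = P(outcome | exposed) = 1135/2448 = 0.46364
p₀ = P(outcome | unexposed) = 42/856 = 0.049065
PN = (p₁ − p₀)/p₁ = (0.46364 − 0.049065) / 0.46364 ≈ 0.89417.
Attributable cases ≈ PN × (exposed cases) = 0.89417 × 1135 ≈ 1014.89.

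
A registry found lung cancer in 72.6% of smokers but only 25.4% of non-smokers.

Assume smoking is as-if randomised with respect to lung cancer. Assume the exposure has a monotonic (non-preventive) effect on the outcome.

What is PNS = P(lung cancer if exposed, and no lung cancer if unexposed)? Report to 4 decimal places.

PNS ≈ 0.4720

p₁ = 0.726, p₀ = 0.254.
Under exogeneity and monotonicity, PNS = p₁ − p₀.
PNS = 0.726 − 0.254 = 0.472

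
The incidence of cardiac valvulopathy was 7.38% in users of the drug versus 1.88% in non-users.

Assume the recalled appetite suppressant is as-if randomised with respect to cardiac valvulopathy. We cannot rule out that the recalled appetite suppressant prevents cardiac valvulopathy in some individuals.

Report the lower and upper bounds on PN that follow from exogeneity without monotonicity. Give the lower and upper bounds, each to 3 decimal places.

0.745 ≤ PN ≤ 1.000

p₁ = 0.0738, p₀ = 0.0188.
Under exogeneity alone the bounds on PN are max{0,(p₁−p₀)/p₁} ≤ PN ≤ min{1,(1−p₀)/p₁}.
  lower = (p₁ − p₀)/p₁ = 0.055 / 0.0738 ≈ 0.7453
  upper = min{1, (1 − p₀)/p₁} = 0.9812 / 0.0738 ≈ 13.2954 → capped at 1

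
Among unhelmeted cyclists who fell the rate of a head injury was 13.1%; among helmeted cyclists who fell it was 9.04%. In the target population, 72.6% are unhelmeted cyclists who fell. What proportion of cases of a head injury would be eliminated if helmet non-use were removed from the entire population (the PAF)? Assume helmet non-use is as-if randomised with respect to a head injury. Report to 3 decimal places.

PAF ≈ 0.246

p₁ = 0.131, p₀ = 0.0904.
Overall risk P(Y=1) = π·p₁ + (1−π)·p₀ = 0.726×0.131 + 0.274×0.0904 = 0.11988.
Under exogeneity, PAF = [P(Y=1) − p₀] / P(Y=1).
PAF = (0.11988 − 0.0904) / 0.11988 ≈ 0.2459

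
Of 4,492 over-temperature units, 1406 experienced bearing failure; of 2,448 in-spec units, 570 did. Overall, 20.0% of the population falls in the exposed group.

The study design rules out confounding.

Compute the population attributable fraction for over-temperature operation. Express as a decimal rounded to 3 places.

PAF ≈ 0.064

p₁ = P(outcome | exposed) = 1406/4492 = 0.313
p₀ = P(outcome | unexposed) = 570/2448 = 0.23284
Overall risk P(Y=1) = π·p₁ + (1−π)·p₀ = 0.2×0.313 + 0.8×0.23284 = 0.24887.
Under exogeneity, PAF = [P(Y=1) − p₀] / P(Y=1).
PAF = (0.24887 − 0.23284) / 0.24887 ≈ 0.0644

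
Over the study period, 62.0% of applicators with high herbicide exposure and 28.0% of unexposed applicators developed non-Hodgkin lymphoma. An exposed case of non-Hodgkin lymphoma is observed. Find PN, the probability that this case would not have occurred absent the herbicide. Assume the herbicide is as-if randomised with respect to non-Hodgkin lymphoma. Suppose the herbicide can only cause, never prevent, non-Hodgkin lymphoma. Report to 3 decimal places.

p₁ = 0.62, p₀ = 0.28.
Under exogeneity and monotonicity, PN = (p₁ − p₀) / p₁.
PN = (0.62 − 0.28) / 0.62 = 0.34 / 0.62 ≈ 0.5484

PN ≈ 0.548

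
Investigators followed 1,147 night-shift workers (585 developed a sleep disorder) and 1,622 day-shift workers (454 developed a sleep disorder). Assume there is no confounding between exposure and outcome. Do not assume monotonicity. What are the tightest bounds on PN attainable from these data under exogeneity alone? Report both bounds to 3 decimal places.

0.451 ≤ PN ≤ 1.000

p₁ = P(outcome | exposed) = 585/1147 = 0.51003
p₀ = P(outcome | unexposed) = 454/1622 = 0.2799
Under exogeneity alone the bounds on PN are max{0,(p₁−p₀)/p₁} ≤ PN ≤ min{1,(1−p₀)/p₁}.
  lower = (p₁ − p₀)/p₁ = 0.23012 / 0.51003 ≈ 0.4512
  upper = min{1, (1 − p₀)/p₁} = 0.7201 / 0.51003 ≈ 1.4119 → capped at 1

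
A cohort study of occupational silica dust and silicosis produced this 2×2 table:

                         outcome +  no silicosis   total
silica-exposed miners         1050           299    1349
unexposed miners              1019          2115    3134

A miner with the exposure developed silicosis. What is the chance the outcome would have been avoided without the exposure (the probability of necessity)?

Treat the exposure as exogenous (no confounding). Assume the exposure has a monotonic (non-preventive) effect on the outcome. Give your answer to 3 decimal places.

p₁ = P(outcome | exposed) = 1050/1349 = 0.77835
p₀ = P(outcome | unexposed) = 1019/3134 = 0.32514
Under exogeneity and monotonicity, PN = (p₁ − p₀)/p₁.
PN = (0.77835 − 0.32514) / 0.77835 ≈ 0.5823

PN ≈ 0.582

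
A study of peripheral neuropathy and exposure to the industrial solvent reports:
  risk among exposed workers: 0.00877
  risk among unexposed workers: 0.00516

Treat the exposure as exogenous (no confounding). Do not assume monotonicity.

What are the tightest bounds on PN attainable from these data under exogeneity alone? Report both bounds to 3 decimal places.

Let p₁ = 0.00877, p₀ = 0.00516.
Under exogeneity alone the bounds on PN are max{0,(p₁−p₀)/p₁} ≤ PN ≤ min{1,(1−p₀)/p₁}.
  lower = (p₁ − p₀)/p₁ = 0.00361 / 0.00877 ≈ 0.4116
  upper = min{1, (1 − p₀)/p₁} = 0.99484 / 0.00877 ≈ 113.4367 → capped at 1

0.412 ≤ PN ≤ 1.000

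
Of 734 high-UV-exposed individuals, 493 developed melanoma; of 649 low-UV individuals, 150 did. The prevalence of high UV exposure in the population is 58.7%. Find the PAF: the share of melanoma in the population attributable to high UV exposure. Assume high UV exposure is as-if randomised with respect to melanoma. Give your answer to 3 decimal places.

p₁ = P(outcome | exposed) = 493/734 = 0.67166
p₀ = P(outcome | unexposed) = 150/649 = 0.23112
Overall risk P(Y=1) = π·p₁ + (1−π)·p₀ = 0.587×0.67166 + 0.413×0.23112 = 0.48972.
Under exogeneity, PAF = [P(Y=1) − p₀] / P(Y=1).
PAF = (0.48972 − 0.23112) / 0.48972 ≈ 0.5280

PAF ≈ 0.528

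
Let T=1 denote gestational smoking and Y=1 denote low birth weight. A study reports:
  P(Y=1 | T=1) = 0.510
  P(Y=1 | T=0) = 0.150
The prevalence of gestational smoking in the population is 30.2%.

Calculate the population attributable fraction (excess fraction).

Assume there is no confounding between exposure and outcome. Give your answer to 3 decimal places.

Let p₁ = 0.51, p₀ = 0.15.
Overall risk P(Y=1) = π·p₁ + (1−π)·p₀ = 0.302×0.51 + 0.698×0.15 = 0.25872.
Under exogeneity, PAF = [P(Y=1) − p₀] / P(Y=1).
PAF = (0.25872 − 0.15) / 0.25872 ≈ 0.4202

PAF ≈ 0.420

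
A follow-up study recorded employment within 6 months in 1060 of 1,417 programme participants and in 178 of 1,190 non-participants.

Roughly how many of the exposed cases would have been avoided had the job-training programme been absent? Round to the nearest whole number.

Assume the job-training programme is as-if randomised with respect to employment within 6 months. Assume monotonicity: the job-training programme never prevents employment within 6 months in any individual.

p₁ = P(outcome | exposed) = 1060/1417 = 0.74806
p₀ = P(outcome | unexposed) = 178/1190 = 0.14958
PN = (p₁ − p₀)/p₁ = (0.74806 − 0.14958) / 0.74806 ≈ 0.80004.
Attributable cases ≈ PN × (exposed cases) = 0.80004 × 1060 ≈ 848.05.

about 848 cases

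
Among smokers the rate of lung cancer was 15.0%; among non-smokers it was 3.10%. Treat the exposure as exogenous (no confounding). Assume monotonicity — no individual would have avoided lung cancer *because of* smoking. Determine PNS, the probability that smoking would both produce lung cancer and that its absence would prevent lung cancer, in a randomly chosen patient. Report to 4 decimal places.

p₁ = 0.15, p₀ = 0.031.
Under exogeneity and monotonicity, PNS = p₁ − p₀.
PNS = 0.15 − 0.031 = 0.119

PNS ≈ 0.1190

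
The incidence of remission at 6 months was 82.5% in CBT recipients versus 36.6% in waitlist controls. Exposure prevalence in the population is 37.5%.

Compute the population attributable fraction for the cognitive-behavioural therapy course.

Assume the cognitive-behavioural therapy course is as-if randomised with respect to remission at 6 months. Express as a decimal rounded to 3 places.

PAF ≈ 0.320

p₁ = 0.825, p₀ = 0.366.
Overall risk P(Y=1) = π·p₁ + (1−π)·p₀ = 0.375×0.825 + 0.625×0.366 = 0.53812.
Under exogeneity, PAF = [P(Y=1) − p₀] / P(Y=1).
PAF = (0.53812 − 0.366) / 0.53812 ≈ 0.3199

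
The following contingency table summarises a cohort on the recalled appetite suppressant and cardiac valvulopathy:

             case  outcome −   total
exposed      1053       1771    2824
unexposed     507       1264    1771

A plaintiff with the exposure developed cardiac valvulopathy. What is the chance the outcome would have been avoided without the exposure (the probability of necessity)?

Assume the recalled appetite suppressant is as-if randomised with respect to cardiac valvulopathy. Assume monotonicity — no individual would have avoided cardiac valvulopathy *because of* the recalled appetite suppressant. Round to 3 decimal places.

p₁ = P(outcome | exposed) = 1053/2824 = 0.37288
p₀ = P(outcome | unexposed) = 507/1771 = 0.28628
Under exogeneity and monotonicity, PN = (p₁ − p₀) / p₁.
PN = (0.37288 − 0.28628) / 0.37288 = 0.086596 / 0.37288 ≈ 0.2322

PN ≈ 0.232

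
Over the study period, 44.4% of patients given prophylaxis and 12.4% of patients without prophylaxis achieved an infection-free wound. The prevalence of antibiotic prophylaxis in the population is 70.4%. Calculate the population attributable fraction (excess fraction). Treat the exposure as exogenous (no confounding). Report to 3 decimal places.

p₁ = 0.444, p₀ = 0.124.
Overall risk P(Y=1) = π·p₁ + (1−π)·p₀ = 0.704×0.444 + 0.296×0.124 = 0.34928.
Under exogeneity, PAF = [P(Y=1) − p₀] / P(Y=1).
PAF = (0.34928 − 0.124) / 0.34928 ≈ 0.6450

PAF ≈ 0.645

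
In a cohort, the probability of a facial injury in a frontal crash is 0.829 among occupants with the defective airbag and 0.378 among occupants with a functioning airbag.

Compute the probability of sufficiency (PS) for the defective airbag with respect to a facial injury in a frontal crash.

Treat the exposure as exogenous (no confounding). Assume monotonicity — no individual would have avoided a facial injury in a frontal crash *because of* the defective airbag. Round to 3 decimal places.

Let p₁ = 0.829, p₀ = 0.378.
Under exogeneity and monotonicity, PS = (p₁ − p₀) / (1 − p₀).
PS = (0.829 − 0.378) / (1 − 0.378) = 0.451 / 0.622 ≈ 0.7251

PS ≈ 0.725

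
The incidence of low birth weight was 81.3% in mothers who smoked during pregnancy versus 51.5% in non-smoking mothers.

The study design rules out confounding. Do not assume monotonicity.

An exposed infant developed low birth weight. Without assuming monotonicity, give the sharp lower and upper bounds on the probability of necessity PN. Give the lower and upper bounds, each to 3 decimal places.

0.367 ≤ PN ≤ 0.597

p₁ = 0.813, p₀ = 0.515.
Under exogeneity alone the bounds on PN are max{0,(p₁−p₀)/p₁} ≤ PN ≤ min{1,(1−p₀)/p₁}.
  lower = (p₁ − p₀)/p₁ = 0.298 / 0.813 ≈ 0.3665
  upper = min{1, (1 − p₀)/p₁} = 0.485 / 0.813 ≈ 0.5966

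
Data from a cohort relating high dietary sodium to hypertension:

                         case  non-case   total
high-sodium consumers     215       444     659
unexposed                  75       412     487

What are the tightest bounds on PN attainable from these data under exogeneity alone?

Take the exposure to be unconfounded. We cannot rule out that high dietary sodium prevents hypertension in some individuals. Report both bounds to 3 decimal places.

p₁ = P(outcome | exposed) = 215/659 = 0.32625
p₀ = P(outcome | unexposed) = 75/487 = 0.154
Under exogeneity alone the bounds on PN are max{0,(p₁−p₀)/p₁} ≤ PN ≤ min{1,(1−p₀)/p₁}.
  lower = (p₁ − p₀)/p₁ = 0.17225 / 0.32625 ≈ 0.5280
  upper = min{1, (1 − p₀)/p₁} = 0.846 / 0.32625 ≈ 2.5931 → capped at 1

0.528 ≤ PN ≤ 1.000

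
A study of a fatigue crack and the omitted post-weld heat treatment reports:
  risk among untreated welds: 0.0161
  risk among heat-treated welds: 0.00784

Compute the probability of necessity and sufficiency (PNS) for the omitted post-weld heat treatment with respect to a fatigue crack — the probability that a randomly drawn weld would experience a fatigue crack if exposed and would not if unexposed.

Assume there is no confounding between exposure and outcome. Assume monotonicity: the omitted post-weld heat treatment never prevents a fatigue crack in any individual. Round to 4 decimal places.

Let p₁ = 0.0161, p₀ = 0.00784.
Under exogeneity and monotonicity, PNS = p₁ − p₀.
PNS = 0.0161 − 0.00784 = 0.00826

PNS ≈ 0.0083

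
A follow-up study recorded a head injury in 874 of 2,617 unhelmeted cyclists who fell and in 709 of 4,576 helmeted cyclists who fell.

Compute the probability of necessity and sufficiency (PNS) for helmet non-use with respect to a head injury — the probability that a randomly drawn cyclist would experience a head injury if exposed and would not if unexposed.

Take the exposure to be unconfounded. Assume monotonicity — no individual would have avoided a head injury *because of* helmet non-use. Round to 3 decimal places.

PNS ≈ 0.179

p₁ = P(outcome | exposed) = 874/2617 = 0.33397
p₀ = P(outcome | unexposed) = 709/4576 = 0.15494
Under exogeneity and monotonicity, PNS = p₁ − p₀.
PNS = 0.33397 − 0.15494 = 0.17903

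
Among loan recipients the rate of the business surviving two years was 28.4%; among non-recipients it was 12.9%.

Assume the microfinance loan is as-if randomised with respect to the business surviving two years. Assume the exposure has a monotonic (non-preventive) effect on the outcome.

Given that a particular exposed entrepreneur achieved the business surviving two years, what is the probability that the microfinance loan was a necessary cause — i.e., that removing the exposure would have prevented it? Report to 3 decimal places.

PN ≈ 0.546

p₁ = 0.284, p₀ = 0.129.
Under exogeneity and monotonicity, PN = (p₁ − p₀) / p₁.
PN = (0.284 − 0.129) / 0.284 = 0.155 / 0.284 ≈ 0.5458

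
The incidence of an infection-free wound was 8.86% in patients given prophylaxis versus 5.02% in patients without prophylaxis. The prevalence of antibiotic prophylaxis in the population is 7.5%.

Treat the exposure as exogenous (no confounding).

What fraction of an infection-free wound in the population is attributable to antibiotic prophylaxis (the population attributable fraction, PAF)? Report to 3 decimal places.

PAF ≈ 0.054

p₁ = 0.0886, p₀ = 0.0502.
Overall risk P(Y=1) = π·p₁ + (1−π)·p₀ = 0.075×0.0886 + 0.925×0.0502 = 0.05308.
Under exogeneity, PAF = [P(Y=1) − p₀] / P(Y=1).
PAF = (0.05308 − 0.0502) / 0.05308 ≈ 0.0543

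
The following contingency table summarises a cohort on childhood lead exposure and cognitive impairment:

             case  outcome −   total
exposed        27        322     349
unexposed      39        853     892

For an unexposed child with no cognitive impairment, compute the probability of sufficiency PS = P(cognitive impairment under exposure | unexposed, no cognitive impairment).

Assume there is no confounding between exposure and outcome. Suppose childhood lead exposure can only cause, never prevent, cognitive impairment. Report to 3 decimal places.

PS ≈ 0.035

p₁ = P(outcome | exposed) = 27/349 = 0.077364
p₀ = P(outcome | unexposed) = 39/892 = 0.043722
Under exogeneity and monotonicity, PS = (p₁ − p₀)/(1 − p₀).
PS = (0.077364 − 0.043722) / 0.95628 ≈ 0.0352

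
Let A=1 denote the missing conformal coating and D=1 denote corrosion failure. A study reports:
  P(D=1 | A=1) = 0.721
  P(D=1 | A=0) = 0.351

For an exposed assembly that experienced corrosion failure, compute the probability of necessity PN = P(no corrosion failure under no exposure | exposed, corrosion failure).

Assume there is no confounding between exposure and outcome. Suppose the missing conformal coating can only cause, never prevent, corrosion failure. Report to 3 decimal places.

Let p₁ = 0.721, p₀ = 0.351.
Under exogeneity and monotonicity, PN = (p₁ − p₀) / p₁.
PN = (0.721 − 0.351) / 0.721 = 0.37 / 0.721 ≈ 0.5132

PN ≈ 0.513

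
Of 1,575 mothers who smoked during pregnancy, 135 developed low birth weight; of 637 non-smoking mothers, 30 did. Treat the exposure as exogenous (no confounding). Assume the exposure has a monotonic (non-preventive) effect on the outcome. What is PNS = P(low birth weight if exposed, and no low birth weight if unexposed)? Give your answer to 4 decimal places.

PNS ≈ 0.0386

p₁ = P(outcome | exposed) = 135/1575 = 0.085714
p₀ = P(outcome | unexposed) = 30/637 = 0.047096
Under exogeneity and monotonicity, PNS = p₁ − p₀.
PNS = 0.085714 − 0.047096 = 0.038619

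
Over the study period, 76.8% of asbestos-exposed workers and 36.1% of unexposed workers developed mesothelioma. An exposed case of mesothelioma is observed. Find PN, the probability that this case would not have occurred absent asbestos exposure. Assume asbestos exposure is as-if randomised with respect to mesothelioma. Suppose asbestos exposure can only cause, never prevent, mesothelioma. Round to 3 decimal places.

p₁ = 0.768, p₀ = 0.361.
Under exogeneity and monotonicity, PN = (p₁ − p₀) / p₁.
PN = (0.768 − 0.361) / 0.768 = 0.407 / 0.768 ≈ 0.5299

PN ≈ 0.530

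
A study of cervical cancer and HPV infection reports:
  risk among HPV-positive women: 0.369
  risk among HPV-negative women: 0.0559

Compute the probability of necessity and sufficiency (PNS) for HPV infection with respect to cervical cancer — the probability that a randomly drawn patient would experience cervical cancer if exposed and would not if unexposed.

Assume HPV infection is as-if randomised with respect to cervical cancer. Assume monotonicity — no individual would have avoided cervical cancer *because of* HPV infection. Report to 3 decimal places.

PNS ≈ 0.313

Let p₁ = 0.369, p₀ = 0.0559.
Under exogeneity and monotonicity, PNS = p₁ − p₀.
PNS = 0.369 − 0.0559 = 0.3131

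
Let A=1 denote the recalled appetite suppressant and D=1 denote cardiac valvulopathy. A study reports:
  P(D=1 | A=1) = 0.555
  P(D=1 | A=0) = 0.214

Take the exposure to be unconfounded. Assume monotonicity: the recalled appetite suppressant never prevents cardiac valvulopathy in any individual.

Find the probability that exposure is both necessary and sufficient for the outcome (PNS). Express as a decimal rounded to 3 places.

Let p₁ = 0.555, p₀ = 0.214.
Under exogeneity and monotonicity, PNS = p₁ − p₀.
PNS = 0.555 − 0.214 = 0.341

PNS ≈ 0.341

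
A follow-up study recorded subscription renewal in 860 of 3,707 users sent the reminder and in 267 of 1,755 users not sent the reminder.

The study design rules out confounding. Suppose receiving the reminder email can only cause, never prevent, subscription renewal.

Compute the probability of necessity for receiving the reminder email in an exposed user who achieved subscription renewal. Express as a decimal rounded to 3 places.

PN ≈ 0.344

p₁ = P(outcome | exposed) = 860/3707 = 0.23199
p₀ = P(outcome | unexposed) = 267/1755 = 0.15214
Under exogeneity and monotonicity, PN = (p₁ − p₀) / p₁.
PN = (0.23199 − 0.15214) / 0.23199 = 0.079857 / 0.23199 ≈ 0.3442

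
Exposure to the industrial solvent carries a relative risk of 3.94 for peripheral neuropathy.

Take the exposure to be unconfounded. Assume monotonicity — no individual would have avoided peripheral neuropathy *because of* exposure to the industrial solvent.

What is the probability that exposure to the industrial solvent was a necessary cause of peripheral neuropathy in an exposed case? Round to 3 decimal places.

Under exogeneity and monotonicity, PN = (RR − 1) / RR = 1 − 1/RR.
PN = (3.94 − 1) / 3.94 = 2.94 / 3.94 ≈ 0.7462

PN ≈ 0.746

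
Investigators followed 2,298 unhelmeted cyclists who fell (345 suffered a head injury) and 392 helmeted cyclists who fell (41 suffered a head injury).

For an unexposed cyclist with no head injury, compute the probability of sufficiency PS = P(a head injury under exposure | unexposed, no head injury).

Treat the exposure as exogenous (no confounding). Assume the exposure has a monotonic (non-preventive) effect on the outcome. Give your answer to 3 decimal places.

PS ≈ 0.051

p₁ = P(outcome | exposed) = 345/2298 = 0.15013
p₀ = P(outcome | unexposed) = 41/392 = 0.10459
Under exogeneity and monotonicity, PS = (p₁ − p₀) / (1 − p₀).
PS = (0.15013 − 0.10459) / (1 − 0.10459) = 0.045539 / 0.89541 ≈ 0.0509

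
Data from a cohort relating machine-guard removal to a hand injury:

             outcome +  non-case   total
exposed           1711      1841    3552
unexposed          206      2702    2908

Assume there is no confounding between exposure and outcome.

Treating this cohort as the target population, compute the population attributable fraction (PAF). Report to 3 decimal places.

p₁ = P(outcome | exposed) = 1711/3552 = 0.4817
p₀ = P(outcome | unexposed) = 206/2908 = 0.070839
Exposure prevalence π = 3552/6460 = 0.54985; overall risk P(Y=1) = 0.29675.
Under exogeneity, PAF = [P(Y=1) − p₀]/P(Y=1).
PAF = (0.29675 − 0.070839) / 0.29675 ≈ 0.7613

PAF ≈ 0.761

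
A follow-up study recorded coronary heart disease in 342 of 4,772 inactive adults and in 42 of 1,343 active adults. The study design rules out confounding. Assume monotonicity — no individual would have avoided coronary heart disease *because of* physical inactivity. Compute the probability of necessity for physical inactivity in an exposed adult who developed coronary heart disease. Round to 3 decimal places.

PN ≈ 0.564

p₁ = P(outcome | exposed) = 342/4772 = 0.071668
p₀ = P(outcome | unexposed) = 42/1343 = 0.031273
Under exogeneity and monotonicity, PN = (p₁ − p₀) / p₁.
PN = (0.071668 − 0.031273) / 0.071668 = 0.040395 / 0.071668 ≈ 0.5636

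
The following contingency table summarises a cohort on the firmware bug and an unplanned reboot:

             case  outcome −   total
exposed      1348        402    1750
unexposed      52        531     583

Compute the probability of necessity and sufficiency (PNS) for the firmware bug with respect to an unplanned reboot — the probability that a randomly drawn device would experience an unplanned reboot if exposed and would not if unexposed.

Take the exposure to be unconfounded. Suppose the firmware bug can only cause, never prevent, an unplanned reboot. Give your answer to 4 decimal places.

PNS ≈ 0.6811

p₁ = P(outcome | exposed) = 1348/1750 = 0.77029
p₀ = P(outcome | unexposed) = 52/583 = 0.089194
Under exogeneity and monotonicity, PNS = p₁ − p₀.
PNS = 0.77029 − 0.089194 = 0.68109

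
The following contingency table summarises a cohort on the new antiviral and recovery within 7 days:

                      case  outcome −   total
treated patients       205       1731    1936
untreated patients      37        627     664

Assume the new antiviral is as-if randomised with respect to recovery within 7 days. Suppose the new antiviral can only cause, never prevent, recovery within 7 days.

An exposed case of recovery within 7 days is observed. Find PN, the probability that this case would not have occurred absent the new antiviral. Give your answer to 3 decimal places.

PN ≈ 0.474

p₁ = P(outcome | exposed) = 205/1936 = 0.10589
p₀ = P(outcome | unexposed) = 37/664 = 0.055723
Under exogeneity and monotonicity, PN = (p₁ − p₀)/p₁.
PN = (0.10589 − 0.055723) / 0.10589 ≈ 0.4738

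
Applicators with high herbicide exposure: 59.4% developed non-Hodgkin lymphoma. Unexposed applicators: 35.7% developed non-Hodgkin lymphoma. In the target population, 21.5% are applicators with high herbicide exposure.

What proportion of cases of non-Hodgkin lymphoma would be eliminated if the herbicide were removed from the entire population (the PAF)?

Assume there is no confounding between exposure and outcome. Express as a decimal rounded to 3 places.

PAF ≈ 0.125

p₁ = 0.594, p₀ = 0.357.
Overall risk P(Y=1) = π·p₁ + (1−π)·p₀ = 0.215×0.594 + 0.785×0.357 = 0.40796.
Under exogeneity, PAF = [P(Y=1) − p₀] / P(Y=1).
PAF = (0.40796 − 0.357) / 0.40796 ≈ 0.1249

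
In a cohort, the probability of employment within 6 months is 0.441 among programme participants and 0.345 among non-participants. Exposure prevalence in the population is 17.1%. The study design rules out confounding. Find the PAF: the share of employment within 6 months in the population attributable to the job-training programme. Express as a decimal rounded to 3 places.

PAF ≈ 0.045

Let p₁ = 0.441, p₀ = 0.345.
Overall risk P(Y=1) = π·p₁ + (1−π)·p₀ = 0.171×0.441 + 0.829×0.345 = 0.36142.
Under exogeneity, PAF = [P(Y=1) − p₀] / P(Y=1).
PAF = (0.36142 − 0.345) / 0.36142 ≈ 0.0454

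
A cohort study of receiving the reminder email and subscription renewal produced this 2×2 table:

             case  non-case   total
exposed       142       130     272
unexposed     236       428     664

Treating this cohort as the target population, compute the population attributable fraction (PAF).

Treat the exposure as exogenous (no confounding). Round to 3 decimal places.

p₁ = P(outcome | exposed) = 142/272 = 0.52206
p₀ = P(outcome | unexposed) = 236/664 = 0.35542
Exposure prevalence π = 272/936 = 0.2906; overall risk P(Y=1) = 0.40385.
Under exogeneity, PAF = [P(Y=1) − p₀]/P(Y=1).
PAF = (0.40385 − 0.35542) / 0.40385 ≈ 0.1199

PAF ≈ 0.120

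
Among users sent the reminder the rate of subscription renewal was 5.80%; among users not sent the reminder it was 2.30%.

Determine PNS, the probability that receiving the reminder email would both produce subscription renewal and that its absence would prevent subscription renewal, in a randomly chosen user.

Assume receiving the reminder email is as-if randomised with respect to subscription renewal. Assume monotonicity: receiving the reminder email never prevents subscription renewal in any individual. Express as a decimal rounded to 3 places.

PNS ≈ 0.035

p₁ = 0.058, p₀ = 0.023.
Under exogeneity and monotonicity, PNS = p₁ − p₀.
PNS = 0.058 − 0.023 = 0.035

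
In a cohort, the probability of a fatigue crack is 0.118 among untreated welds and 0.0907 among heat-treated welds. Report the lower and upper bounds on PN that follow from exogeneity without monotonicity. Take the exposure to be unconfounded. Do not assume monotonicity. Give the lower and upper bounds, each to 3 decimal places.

Let p₁ = 0.118, p₀ = 0.0907.
Under exogeneity alone the bounds on PN are max{0,(p₁−p₀)/p₁} ≤ PN ≤ min{1,(1−p₀)/p₁}.
  lower = (p₁ − p₀)/p₁ = 0.0273 / 0.118 ≈ 0.2314
  upper = min{1, (1 − p₀)/p₁} = 0.9093 / 0.118 ≈ 7.7059 → capped at 1

0.231 ≤ PN ≤ 1.000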